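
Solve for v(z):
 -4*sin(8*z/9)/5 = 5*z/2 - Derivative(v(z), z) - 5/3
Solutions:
 v(z) = C1 + 5*z^2/4 - 5*z/3 - 9*cos(8*z/9)/10


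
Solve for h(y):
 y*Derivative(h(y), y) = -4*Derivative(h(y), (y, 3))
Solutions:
 h(y) = C1 + Integral(C2*airyai(-2^(1/3)*y/2) + C3*airybi(-2^(1/3)*y/2), y)


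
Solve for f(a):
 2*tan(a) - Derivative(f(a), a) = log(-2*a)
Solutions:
 f(a) = C1 - a*log(-a) - a*log(2) + a - 2*log(cos(a))


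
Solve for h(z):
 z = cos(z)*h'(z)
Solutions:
 h(z) = C1 + Integral(z/cos(z), z)


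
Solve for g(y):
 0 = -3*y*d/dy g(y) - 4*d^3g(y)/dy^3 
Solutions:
 g(y) = C1 + Integral(C2*airyai(-6^(1/3)*y/2) + C3*airybi(-6^(1/3)*y/2), y)


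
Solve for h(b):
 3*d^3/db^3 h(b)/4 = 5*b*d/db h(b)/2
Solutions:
 h(b) = C1 + Integral(C2*airyai(10^(1/3)*3^(2/3)*b/3) + C3*airybi(10^(1/3)*3^(2/3)*b/3), b)


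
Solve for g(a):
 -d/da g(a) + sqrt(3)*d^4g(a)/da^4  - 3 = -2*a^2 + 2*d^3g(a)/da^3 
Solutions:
 g(a) = C1 + C2*exp(a*(-12^(1/3)*(9*sqrt(339) + 97*sqrt(3))^(1/3) - 8*18^(1/3)/(9*sqrt(339) + 97*sqrt(3))^(1/3) + 8*sqrt(3))/36)*sin(2^(1/3)*3^(1/6)*a*(-2^(1/3)*3^(2/3)*(9*sqrt(339) + 97*sqrt(3))^(1/3) + 24/(9*sqrt(339) + 97*sqrt(3))^(1/3))/36) + C3*exp(a*(-12^(1/3)*(9*sqrt(339) + 97*sqrt(3))^(1/3) - 8*18^(1/3)/(9*sqrt(339) + 97*sqrt(3))^(1/3) + 8*sqrt(3))/36)*cos(2^(1/3)*3^(1/6)*a*(-2^(1/3)*3^(2/3)*(9*sqrt(339) + 97*sqrt(3))^(1/3) + 24/(9*sqrt(339) + 97*sqrt(3))^(1/3))/36) + C4*exp(a*(8*18^(1/3)/(9*sqrt(339) + 97*sqrt(3))^(1/3) + 4*sqrt(3) + 12^(1/3)*(9*sqrt(339) + 97*sqrt(3))^(1/3))/18) + 2*a^3/3 - 11*a


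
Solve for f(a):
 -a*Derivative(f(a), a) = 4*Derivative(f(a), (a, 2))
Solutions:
 f(a) = C1 + C2*erf(sqrt(2)*a/4)


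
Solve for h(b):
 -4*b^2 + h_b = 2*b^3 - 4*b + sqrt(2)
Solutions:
 h(b) = C1 + b^4/2 + 4*b^3/3 - 2*b^2 + sqrt(2)*b


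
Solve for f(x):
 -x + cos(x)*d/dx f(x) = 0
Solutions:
 f(x) = C1 + Integral(x/cos(x), x)


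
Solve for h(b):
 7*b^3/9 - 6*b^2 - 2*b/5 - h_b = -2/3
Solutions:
 h(b) = C1 + 7*b^4/36 - 2*b^3 - b^2/5 + 2*b/3


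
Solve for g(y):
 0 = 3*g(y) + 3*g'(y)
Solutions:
 g(y) = C1*exp(-y)


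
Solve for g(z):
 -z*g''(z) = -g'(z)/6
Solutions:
 g(z) = C1 + C2*z^(7/6)


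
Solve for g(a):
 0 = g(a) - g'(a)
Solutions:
 g(a) = C1*exp(a)


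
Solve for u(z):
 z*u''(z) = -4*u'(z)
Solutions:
 u(z) = C1 + C2/z^3


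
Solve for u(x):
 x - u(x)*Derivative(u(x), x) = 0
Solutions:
 u(x) = -sqrt(C1 + x^2)
 u(x) = sqrt(C1 + x^2)


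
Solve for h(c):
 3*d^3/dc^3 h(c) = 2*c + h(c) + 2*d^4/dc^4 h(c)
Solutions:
 h(c) = C1*exp(c*(-(3*sqrt(417) + 64)^(1/3) - 7/(3*sqrt(417) + 64)^(1/3) + 2)/12)*sin(sqrt(3)*c*(-(3*sqrt(417) + 64)^(1/3) + 7/(3*sqrt(417) + 64)^(1/3))/12) + C2*exp(c*(-(3*sqrt(417) + 64)^(1/3) - 7/(3*sqrt(417) + 64)^(1/3) + 2)/12)*cos(sqrt(3)*c*(-(3*sqrt(417) + 64)^(1/3) + 7/(3*sqrt(417) + 64)^(1/3))/12) + C3*exp(c) + C4*exp(c*(1 + 7/(3*sqrt(417) + 64)^(1/3) + (3*sqrt(417) + 64)^(1/3))/6) - 2*c


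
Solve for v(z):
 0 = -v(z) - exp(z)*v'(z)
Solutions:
 v(z) = C1*exp(exp(-z))


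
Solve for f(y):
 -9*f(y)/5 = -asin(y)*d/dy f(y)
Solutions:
 f(y) = C1*exp(9*Integral(1/asin(y), y)/5)


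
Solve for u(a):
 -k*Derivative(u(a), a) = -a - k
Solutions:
 u(a) = C1 + a^2/(2*k) + a


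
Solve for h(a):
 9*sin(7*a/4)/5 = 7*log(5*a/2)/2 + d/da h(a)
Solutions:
 h(a) = C1 - 7*a*log(a)/2 - 4*a*log(5) + a*log(10)/2 + 3*a*log(2) + 7*a/2 - 36*cos(7*a/4)/35


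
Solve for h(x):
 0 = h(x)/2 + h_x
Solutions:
 h(x) = C1*exp(-x/2)


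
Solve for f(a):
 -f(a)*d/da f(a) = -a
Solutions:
 f(a) = -sqrt(C1 + a^2)
 f(a) = sqrt(C1 + a^2)


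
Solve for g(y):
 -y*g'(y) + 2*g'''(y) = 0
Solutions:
 g(y) = C1 + Integral(C2*airyai(2^(2/3)*y/2) + C3*airybi(2^(2/3)*y/2), y)


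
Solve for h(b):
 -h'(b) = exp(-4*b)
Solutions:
 h(b) = C1 + exp(-4*b)/4


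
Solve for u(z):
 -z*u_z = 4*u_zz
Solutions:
 u(z) = C1 + C2*erf(sqrt(2)*z/4)


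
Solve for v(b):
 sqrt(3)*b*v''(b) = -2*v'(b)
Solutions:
 v(b) = C1 + C2*b^(1 - 2*sqrt(3)/3)


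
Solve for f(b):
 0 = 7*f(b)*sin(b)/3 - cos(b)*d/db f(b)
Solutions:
 f(b) = C1/cos(b)^(7/3)


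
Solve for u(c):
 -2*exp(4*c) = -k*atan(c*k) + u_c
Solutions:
 u(c) = C1 + k*Piecewise((c*atan(c*k) - log(c^2*k^2 + 1)/(2*k), Ne(k, 0)), (0, True)) - exp(4*c)/2


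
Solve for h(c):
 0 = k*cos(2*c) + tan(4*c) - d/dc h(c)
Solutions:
 h(c) = C1 + k*sin(2*c)/2 - log(cos(4*c))/4


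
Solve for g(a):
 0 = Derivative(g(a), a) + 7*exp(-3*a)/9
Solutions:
 g(a) = C1 + 7*exp(-3*a)/27


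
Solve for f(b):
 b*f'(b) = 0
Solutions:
 f(b) = C1


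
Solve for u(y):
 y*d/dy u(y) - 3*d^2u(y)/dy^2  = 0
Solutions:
 u(y) = C1 + C2*erfi(sqrt(6)*y/6)


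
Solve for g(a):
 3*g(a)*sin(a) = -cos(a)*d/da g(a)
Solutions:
 g(a) = C1*cos(a)^3


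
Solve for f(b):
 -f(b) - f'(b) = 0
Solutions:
 f(b) = C1*exp(-b)


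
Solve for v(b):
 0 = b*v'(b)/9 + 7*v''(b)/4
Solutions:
 v(b) = C1 + C2*erf(sqrt(14)*b/21)


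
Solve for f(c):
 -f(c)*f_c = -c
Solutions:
 f(c) = -sqrt(C1 + c^2)
 f(c) = sqrt(C1 + c^2)


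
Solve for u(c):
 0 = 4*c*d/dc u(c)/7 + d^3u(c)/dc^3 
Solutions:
 u(c) = C1 + Integral(C2*airyai(-14^(2/3)*c/7) + C3*airybi(-14^(2/3)*c/7), c)


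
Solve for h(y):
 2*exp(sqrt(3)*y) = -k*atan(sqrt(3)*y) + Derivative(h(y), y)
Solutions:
 h(y) = C1 + k*(y*atan(sqrt(3)*y) - sqrt(3)*log(3*y^2 + 1)/6) + 2*sqrt(3)*exp(sqrt(3)*y)/3


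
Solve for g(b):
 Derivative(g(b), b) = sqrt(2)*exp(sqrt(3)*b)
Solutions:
 g(b) = C1 + sqrt(6)*exp(sqrt(3)*b)/3


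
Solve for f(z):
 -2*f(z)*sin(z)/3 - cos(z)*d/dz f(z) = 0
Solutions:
 f(z) = C1*cos(z)^(2/3)


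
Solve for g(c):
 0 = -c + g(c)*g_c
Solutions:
 g(c) = -sqrt(C1 + c^2)
 g(c) = sqrt(C1 + c^2)


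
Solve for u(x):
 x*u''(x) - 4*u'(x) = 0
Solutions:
 u(x) = C1 + C2*x^5


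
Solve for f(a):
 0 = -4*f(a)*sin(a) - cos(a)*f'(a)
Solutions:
 f(a) = C1*cos(a)^4


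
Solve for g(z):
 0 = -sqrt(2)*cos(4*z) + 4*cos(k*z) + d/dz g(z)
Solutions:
 g(z) = C1 + sqrt(2)*sin(4*z)/4 - 4*sin(k*z)/k


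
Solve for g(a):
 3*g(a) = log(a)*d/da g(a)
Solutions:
 g(a) = C1*exp(3*li(a))


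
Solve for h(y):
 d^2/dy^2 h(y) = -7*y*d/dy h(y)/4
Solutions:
 h(y) = C1 + C2*erf(sqrt(14)*y/4)


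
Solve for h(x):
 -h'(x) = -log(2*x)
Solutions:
 h(x) = C1 + x*log(x) - x + x*log(2)


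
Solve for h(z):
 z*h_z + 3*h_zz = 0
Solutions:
 h(z) = C1 + C2*erf(sqrt(6)*z/6)


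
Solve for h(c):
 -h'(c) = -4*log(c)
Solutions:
 h(c) = C1 + 4*c*log(c) - 4*c


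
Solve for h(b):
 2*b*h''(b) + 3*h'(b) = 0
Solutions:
 h(b) = C1 + C2/sqrt(b)


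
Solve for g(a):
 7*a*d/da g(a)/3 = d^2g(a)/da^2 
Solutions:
 g(a) = C1 + C2*erfi(sqrt(42)*a/6)


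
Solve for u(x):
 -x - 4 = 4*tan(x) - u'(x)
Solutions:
 u(x) = C1 + x^2/2 + 4*x - 4*log(cos(x))


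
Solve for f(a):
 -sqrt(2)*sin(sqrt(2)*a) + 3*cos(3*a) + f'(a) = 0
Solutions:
 f(a) = C1 - sin(3*a) - cos(sqrt(2)*a)


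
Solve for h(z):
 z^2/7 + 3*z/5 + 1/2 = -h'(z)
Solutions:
 h(z) = C1 - z^3/21 - 3*z^2/10 - z/2


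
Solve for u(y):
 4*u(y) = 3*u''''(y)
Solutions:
 u(y) = C1*exp(-sqrt(2)*3^(3/4)*y/3) + C2*exp(sqrt(2)*3^(3/4)*y/3) + C3*sin(sqrt(2)*3^(3/4)*y/3) + C4*cos(sqrt(2)*3^(3/4)*y/3)


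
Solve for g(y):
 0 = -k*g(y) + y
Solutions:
 g(y) = y/k


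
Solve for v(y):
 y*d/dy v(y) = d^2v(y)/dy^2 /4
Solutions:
 v(y) = C1 + C2*erfi(sqrt(2)*y)


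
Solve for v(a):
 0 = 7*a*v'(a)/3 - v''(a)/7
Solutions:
 v(a) = C1 + C2*erfi(7*sqrt(6)*a/6)


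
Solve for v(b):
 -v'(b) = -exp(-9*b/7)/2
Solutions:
 v(b) = C1 - 7*exp(-9*b/7)/18


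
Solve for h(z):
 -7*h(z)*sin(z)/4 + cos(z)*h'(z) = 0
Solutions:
 h(z) = C1/cos(z)^(7/4)


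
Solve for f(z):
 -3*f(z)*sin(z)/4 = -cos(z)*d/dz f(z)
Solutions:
 f(z) = C1/cos(z)^(3/4)


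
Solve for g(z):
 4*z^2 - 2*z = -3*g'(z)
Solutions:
 g(z) = C1 - 4*z^3/9 + z^2/3


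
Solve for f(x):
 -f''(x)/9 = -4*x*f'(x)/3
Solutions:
 f(x) = C1 + C2*erfi(sqrt(6)*x)


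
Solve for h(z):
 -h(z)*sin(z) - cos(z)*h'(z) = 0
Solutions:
 h(z) = C1*cos(z)


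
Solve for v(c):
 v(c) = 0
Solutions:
 v(c) = 0


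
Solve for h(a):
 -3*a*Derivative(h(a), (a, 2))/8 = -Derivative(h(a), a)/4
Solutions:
 h(a) = C1 + C2*a^(5/3)


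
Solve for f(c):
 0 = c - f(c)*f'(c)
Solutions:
 f(c) = -sqrt(C1 + c^2)
 f(c) = sqrt(C1 + c^2)


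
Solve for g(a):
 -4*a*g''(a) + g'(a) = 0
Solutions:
 g(a) = C1 + C2*a^(5/4)


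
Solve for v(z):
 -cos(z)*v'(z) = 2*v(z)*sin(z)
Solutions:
 v(z) = C1*cos(z)^2


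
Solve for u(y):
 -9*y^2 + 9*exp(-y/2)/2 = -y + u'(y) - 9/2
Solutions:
 u(y) = C1 - 3*y^3 + y^2/2 + 9*y/2 - 9*exp(-y/2)


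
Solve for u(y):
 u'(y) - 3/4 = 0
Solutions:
 u(y) = C1 + 3*y/4


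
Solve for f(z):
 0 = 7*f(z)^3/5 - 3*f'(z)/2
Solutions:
 f(z) = -sqrt(30)*sqrt(-1/(C1 + 14*z))/2
 f(z) = sqrt(30)*sqrt(-1/(C1 + 14*z))/2


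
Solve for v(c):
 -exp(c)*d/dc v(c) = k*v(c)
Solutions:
 v(c) = C1*exp(k*exp(-c))


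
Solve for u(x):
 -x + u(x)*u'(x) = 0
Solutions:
 u(x) = -sqrt(C1 + x^2)
 u(x) = sqrt(C1 + x^2)


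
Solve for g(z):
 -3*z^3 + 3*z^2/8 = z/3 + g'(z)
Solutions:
 g(z) = C1 - 3*z^4/4 + z^3/8 - z^2/6


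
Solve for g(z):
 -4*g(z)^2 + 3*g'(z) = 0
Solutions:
 g(z) = -3/(C1 + 4*z)


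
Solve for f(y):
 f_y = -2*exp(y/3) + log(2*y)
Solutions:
 f(y) = C1 + y*log(y) + y*(-1 + log(2)) - 6*exp(y/3)


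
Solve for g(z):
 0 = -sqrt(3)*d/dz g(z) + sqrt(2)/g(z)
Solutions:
 g(z) = -sqrt(C1 + 6*sqrt(6)*z)/3
 g(z) = sqrt(C1 + 6*sqrt(6)*z)/3


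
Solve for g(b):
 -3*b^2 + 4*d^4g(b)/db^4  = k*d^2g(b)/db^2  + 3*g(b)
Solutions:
 g(b) = C1*exp(-sqrt(2)*b*sqrt(k - sqrt(k^2 + 48))/4) + C2*exp(sqrt(2)*b*sqrt(k - sqrt(k^2 + 48))/4) + C3*exp(-sqrt(2)*b*sqrt(k + sqrt(k^2 + 48))/4) + C4*exp(sqrt(2)*b*sqrt(k + sqrt(k^2 + 48))/4) - b^2 + 2*k/3


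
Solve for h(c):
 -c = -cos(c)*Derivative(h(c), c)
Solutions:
 h(c) = C1 + Integral(c/cos(c), c)


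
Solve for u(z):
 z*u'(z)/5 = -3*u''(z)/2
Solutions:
 u(z) = C1 + C2*erf(sqrt(15)*z/15)


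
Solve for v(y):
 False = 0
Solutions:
 v(y) = C1 + 9*y*asin(8*y/7) + zoo*y + 9*sqrt(49 - 64*y^2)/8


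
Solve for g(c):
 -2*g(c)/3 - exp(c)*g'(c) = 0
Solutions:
 g(c) = C1*exp(2*exp(-c)/3)


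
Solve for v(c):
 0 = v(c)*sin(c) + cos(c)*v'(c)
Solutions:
 v(c) = C1*cos(c)


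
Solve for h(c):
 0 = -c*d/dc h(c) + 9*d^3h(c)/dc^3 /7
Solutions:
 h(c) = C1 + Integral(C2*airyai(21^(1/3)*c/3) + C3*airybi(21^(1/3)*c/3), c)


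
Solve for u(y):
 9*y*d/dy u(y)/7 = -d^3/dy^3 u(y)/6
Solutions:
 u(y) = C1 + Integral(C2*airyai(-3*2^(1/3)*7^(2/3)*y/7) + C3*airybi(-3*2^(1/3)*7^(2/3)*y/7), y)


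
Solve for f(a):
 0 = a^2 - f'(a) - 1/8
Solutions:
 f(a) = C1 + a^3/3 - a/8


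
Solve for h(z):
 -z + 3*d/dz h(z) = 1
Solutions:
 h(z) = C1 + z^2/6 + z/3


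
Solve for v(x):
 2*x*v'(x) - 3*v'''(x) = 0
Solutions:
 v(x) = C1 + Integral(C2*airyai(2^(1/3)*3^(2/3)*x/3) + C3*airybi(2^(1/3)*3^(2/3)*x/3), x)


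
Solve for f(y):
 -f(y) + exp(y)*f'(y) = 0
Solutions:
 f(y) = C1*exp(-exp(-y))


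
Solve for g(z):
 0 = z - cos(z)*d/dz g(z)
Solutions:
 g(z) = C1 + Integral(z/cos(z), z)


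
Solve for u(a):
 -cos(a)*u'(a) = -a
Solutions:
 u(a) = C1 + Integral(a/cos(a), a)


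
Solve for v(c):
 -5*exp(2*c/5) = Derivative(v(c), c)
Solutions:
 v(c) = C1 - 25*exp(2*c/5)/2


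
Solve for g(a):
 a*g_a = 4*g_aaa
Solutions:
 g(a) = C1 + Integral(C2*airyai(2^(1/3)*a/2) + C3*airybi(2^(1/3)*a/2), a)


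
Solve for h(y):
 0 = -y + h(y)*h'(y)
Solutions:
 h(y) = -sqrt(C1 + y^2)
 h(y) = sqrt(C1 + y^2)


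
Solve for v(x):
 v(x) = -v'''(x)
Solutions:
 v(x) = C3*exp(-x) + (C1*sin(sqrt(3)*x/2) + C2*cos(sqrt(3)*x/2))*exp(x/2)


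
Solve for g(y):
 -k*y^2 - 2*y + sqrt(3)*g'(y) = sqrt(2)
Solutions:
 g(y) = C1 + sqrt(3)*k*y^3/9 + sqrt(3)*y^2/3 + sqrt(6)*y/3


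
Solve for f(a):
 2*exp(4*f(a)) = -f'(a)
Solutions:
 f(a) = log(-I*(1/(C1 + 8*a))^(1/4))
 f(a) = log(I*(1/(C1 + 8*a))^(1/4))
 f(a) = log(-(1/(C1 + 8*a))^(1/4))
 f(a) = log(1/(C1 + 8*a))/4


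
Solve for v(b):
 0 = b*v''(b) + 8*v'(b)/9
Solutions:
 v(b) = C1 + C2*b^(1/9)


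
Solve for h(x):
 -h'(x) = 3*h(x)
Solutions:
 h(x) = C1*exp(-3*x)


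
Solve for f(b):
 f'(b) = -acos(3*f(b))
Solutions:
 Integral(1/acos(3*_y), (_y, f(b))) = C1 - b


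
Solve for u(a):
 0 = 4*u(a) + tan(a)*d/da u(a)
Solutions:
 u(a) = C1/sin(a)^4


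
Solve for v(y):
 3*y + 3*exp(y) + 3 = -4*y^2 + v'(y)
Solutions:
 v(y) = C1 + 4*y^3/3 + 3*y^2/2 + 3*y + 3*exp(y)


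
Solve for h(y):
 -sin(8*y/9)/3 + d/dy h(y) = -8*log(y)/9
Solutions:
 h(y) = C1 - 8*y*log(y)/9 + 8*y/9 - 3*cos(8*y/9)/8


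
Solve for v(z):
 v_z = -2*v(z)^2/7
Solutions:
 v(z) = 7/(C1 + 2*z)


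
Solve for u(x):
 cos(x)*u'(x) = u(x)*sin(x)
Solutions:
 u(x) = C1/cos(x)


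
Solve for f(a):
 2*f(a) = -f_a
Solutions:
 f(a) = C1*exp(-2*a)


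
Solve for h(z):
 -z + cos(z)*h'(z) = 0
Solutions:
 h(z) = C1 + Integral(z/cos(z), z)


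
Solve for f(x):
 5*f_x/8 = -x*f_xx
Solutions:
 f(x) = C1 + C2*x^(3/8)


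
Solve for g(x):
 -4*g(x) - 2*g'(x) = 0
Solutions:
 g(x) = C1*exp(-2*x)


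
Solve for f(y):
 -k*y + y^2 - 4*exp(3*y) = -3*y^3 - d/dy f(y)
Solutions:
 f(y) = C1 + k*y^2/2 - 3*y^4/4 - y^3/3 + 4*exp(3*y)/3


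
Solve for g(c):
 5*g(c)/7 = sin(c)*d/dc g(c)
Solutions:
 g(c) = C1*(cos(c) - 1)^(5/14)/(cos(c) + 1)^(5/14)


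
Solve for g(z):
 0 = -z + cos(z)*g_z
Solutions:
 g(z) = C1 + Integral(z/cos(z), z)


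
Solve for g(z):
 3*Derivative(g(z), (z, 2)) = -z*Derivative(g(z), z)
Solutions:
 g(z) = C1 + C2*erf(sqrt(6)*z/6)


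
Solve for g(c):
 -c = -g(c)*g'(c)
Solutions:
 g(c) = -sqrt(C1 + c^2)
 g(c) = sqrt(C1 + c^2)


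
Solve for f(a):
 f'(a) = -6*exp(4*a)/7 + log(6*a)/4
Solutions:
 f(a) = C1 + a*log(a)/4 + a*(-1 + log(6))/4 - 3*exp(4*a)/14


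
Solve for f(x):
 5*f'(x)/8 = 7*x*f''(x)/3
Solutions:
 f(x) = C1 + C2*x^(71/56)


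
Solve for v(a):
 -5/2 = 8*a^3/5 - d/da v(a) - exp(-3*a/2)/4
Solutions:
 v(a) = C1 + 2*a^4/5 + 5*a/2 + exp(-3*a/2)/6


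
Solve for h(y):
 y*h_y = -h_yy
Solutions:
 h(y) = C1 + C2*erf(sqrt(2)*y/2)


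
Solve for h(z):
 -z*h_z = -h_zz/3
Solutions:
 h(z) = C1 + C2*erfi(sqrt(6)*z/2)


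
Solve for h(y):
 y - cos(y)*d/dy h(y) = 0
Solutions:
 h(y) = C1 + Integral(y/cos(y), y)


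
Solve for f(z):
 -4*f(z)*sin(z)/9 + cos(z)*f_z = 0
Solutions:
 f(z) = C1/cos(z)^(4/9)


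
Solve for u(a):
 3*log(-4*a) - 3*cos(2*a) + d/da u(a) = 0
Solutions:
 u(a) = C1 - 3*a*log(-a) - 6*a*log(2) + 3*a + 3*sin(2*a)/2


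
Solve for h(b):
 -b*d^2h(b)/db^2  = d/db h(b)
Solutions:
 h(b) = C1 + C2*log(b)


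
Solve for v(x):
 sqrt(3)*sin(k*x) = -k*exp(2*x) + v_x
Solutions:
 v(x) = C1 + k*exp(2*x)/2 - sqrt(3)*cos(k*x)/k


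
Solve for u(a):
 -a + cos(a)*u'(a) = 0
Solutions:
 u(a) = C1 + Integral(a/cos(a), a)


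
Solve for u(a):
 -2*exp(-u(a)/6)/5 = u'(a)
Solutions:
 u(a) = 6*log(C1 - a/15)


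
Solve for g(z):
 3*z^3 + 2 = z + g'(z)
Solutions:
 g(z) = C1 + 3*z^4/4 - z^2/2 + 2*z


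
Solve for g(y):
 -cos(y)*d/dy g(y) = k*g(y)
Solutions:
 g(y) = C1*exp(k*(log(sin(y) - 1) - log(sin(y) + 1))/2)


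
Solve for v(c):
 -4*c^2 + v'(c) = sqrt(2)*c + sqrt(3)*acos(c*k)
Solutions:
 v(c) = C1 + 4*c^3/3 + sqrt(2)*c^2/2 + sqrt(3)*Piecewise((c*acos(c*k) - sqrt(-c^2*k^2 + 1)/k, Ne(k, 0)), (pi*c/2, True))


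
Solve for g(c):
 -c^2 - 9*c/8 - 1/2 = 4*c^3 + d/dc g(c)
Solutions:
 g(c) = C1 - c^4 - c^3/3 - 9*c^2/16 - c/2


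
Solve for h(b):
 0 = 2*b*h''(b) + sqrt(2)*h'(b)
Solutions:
 h(b) = C1 + C2*b^(1 - sqrt(2)/2)


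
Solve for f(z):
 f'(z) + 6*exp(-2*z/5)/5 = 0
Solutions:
 f(z) = C1 + 3*exp(-2*z/5)


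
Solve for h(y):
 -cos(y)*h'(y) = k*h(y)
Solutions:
 h(y) = C1*exp(k*(log(sin(y) - 1) - log(sin(y) + 1))/2)


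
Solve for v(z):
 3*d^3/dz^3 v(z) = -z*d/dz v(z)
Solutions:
 v(z) = C1 + Integral(C2*airyai(-3^(2/3)*z/3) + C3*airybi(-3^(2/3)*z/3), z)


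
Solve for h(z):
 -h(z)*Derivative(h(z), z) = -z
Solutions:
 h(z) = -sqrt(C1 + z^2)
 h(z) = sqrt(C1 + z^2)


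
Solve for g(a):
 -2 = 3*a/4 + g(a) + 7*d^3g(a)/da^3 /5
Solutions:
 g(a) = C3*exp(-5^(1/3)*7^(2/3)*a/7) - 3*a/4 + (C1*sin(sqrt(3)*5^(1/3)*7^(2/3)*a/14) + C2*cos(sqrt(3)*5^(1/3)*7^(2/3)*a/14))*exp(5^(1/3)*7^(2/3)*a/14) - 2


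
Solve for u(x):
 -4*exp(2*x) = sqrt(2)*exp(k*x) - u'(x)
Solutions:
 u(x) = C1 + 2*exp(2*x) + sqrt(2)*exp(k*x)/k


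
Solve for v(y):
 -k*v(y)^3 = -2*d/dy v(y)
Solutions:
 v(y) = -sqrt(-1/(C1 + k*y))
 v(y) = sqrt(-1/(C1 + k*y))


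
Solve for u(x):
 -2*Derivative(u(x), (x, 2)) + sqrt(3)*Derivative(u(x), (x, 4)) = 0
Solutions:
 u(x) = C1 + C2*x + C3*exp(-sqrt(2)*3^(3/4)*x/3) + C4*exp(sqrt(2)*3^(3/4)*x/3)


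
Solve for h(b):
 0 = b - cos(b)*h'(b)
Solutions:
 h(b) = C1 + Integral(b/cos(b), b)


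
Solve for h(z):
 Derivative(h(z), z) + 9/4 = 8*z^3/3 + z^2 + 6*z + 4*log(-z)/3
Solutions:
 h(z) = C1 + 2*z^4/3 + z^3/3 + 3*z^2 + 4*z*log(-z)/3 - 43*z/12


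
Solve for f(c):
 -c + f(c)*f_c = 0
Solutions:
 f(c) = -sqrt(C1 + c^2)
 f(c) = sqrt(C1 + c^2)


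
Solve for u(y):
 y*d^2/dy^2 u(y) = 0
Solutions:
 u(y) = C1 + C2*y


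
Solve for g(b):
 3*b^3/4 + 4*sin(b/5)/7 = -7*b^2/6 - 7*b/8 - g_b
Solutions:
 g(b) = C1 - 3*b^4/16 - 7*b^3/18 - 7*b^2/16 + 20*cos(b/5)/7


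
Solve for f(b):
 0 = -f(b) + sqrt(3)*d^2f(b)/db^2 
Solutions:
 f(b) = C1*exp(-3^(3/4)*b/3) + C2*exp(3^(3/4)*b/3)


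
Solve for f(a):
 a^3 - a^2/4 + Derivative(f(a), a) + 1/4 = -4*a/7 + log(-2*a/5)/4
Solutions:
 f(a) = C1 - a^4/4 + a^3/12 - 2*a^2/7 + a*log(-a)/4 + a*(-2 - log(5) + log(2))/4


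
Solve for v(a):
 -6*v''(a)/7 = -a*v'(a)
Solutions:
 v(a) = C1 + C2*erfi(sqrt(21)*a/6)


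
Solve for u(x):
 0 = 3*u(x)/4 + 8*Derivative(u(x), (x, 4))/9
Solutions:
 u(x) = (C1*sin(2^(1/4)*3^(3/4)*x/4) + C2*cos(2^(1/4)*3^(3/4)*x/4))*exp(-2^(1/4)*3^(3/4)*x/4) + (C3*sin(2^(1/4)*3^(3/4)*x/4) + C4*cos(2^(1/4)*3^(3/4)*x/4))*exp(2^(1/4)*3^(3/4)*x/4)


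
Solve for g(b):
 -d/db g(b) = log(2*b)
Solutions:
 g(b) = C1 - b*log(b) - b*log(2) + b


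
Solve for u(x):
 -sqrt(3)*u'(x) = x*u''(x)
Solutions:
 u(x) = C1 + C2*x^(1 - sqrt(3))


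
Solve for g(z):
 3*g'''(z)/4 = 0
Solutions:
 g(z) = C1 + C2*z + C3*z^2


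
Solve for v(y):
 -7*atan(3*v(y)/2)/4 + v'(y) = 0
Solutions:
 Integral(1/atan(3*_y/2), (_y, v(y))) = C1 + 7*y/4


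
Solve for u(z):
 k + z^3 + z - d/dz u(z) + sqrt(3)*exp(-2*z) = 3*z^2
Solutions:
 u(z) = C1 + k*z + z^4/4 - z^3 + z^2/2 - sqrt(3)*exp(-2*z)/2


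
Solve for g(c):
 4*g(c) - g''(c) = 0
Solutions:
 g(c) = C1*exp(-2*c) + C2*exp(2*c)


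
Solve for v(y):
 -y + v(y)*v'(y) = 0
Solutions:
 v(y) = -sqrt(C1 + y^2)
 v(y) = sqrt(C1 + y^2)


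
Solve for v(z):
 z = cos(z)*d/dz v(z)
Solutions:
 v(z) = C1 + Integral(z/cos(z), z)


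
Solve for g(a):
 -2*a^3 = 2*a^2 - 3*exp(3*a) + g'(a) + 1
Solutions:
 g(a) = C1 - a^4/2 - 2*a^3/3 - a + exp(3*a)


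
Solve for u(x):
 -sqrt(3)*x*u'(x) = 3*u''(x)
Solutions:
 u(x) = C1 + C2*erf(sqrt(2)*3^(3/4)*x/6)


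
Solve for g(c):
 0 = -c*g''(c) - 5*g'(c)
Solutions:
 g(c) = C1 + C2/c^4


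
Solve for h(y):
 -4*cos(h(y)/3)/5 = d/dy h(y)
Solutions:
 4*y/5 - 3*log(sin(h(y)/3) - 1)/2 + 3*log(sin(h(y)/3) + 1)/2 = C1


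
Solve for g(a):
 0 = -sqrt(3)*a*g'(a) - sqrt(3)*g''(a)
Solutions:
 g(a) = C1 + C2*erf(sqrt(2)*a/2)


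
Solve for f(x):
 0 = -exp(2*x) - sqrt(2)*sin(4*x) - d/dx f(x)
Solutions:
 f(x) = C1 - exp(2*x)/2 + sqrt(2)*cos(4*x)/4


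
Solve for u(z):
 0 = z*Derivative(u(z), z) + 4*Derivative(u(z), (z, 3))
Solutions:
 u(z) = C1 + Integral(C2*airyai(-2^(1/3)*z/2) + C3*airybi(-2^(1/3)*z/2), z)


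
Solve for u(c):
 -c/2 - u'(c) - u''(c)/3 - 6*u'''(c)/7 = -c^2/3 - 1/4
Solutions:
 u(c) = C1 + c^3/9 - 13*c^2/36 - 61*c/756 + (C2*sin(sqrt(1463)*c/36) + C3*cos(sqrt(1463)*c/36))*exp(-7*c/36)


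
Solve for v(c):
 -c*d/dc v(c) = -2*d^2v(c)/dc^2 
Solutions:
 v(c) = C1 + C2*erfi(c/2)


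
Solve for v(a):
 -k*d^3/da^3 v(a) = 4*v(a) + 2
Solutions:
 v(a) = C1*exp(2^(2/3)*a*(-1/k)^(1/3)) + C2*exp(2^(2/3)*a*(-1/k)^(1/3)*(-1 + sqrt(3)*I)/2) + C3*exp(-2^(2/3)*a*(-1/k)^(1/3)*(1 + sqrt(3)*I)/2) - 1/2


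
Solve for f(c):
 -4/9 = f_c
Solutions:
 f(c) = C1 - 4*c/9


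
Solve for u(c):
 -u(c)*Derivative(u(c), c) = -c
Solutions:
 u(c) = -sqrt(C1 + c^2)
 u(c) = sqrt(C1 + c^2)


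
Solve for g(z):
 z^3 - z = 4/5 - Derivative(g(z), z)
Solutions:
 g(z) = C1 - z^4/4 + z^2/2 + 4*z/5


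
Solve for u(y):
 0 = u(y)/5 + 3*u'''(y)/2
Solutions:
 u(y) = C3*exp(-15^(2/3)*2^(1/3)*y/15) + (C1*sin(2^(1/3)*3^(1/6)*5^(2/3)*y/10) + C2*cos(2^(1/3)*3^(1/6)*5^(2/3)*y/10))*exp(15^(2/3)*2^(1/3)*y/30)


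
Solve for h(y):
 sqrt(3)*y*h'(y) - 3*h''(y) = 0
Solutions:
 h(y) = C1 + C2*erfi(sqrt(2)*3^(3/4)*y/6)


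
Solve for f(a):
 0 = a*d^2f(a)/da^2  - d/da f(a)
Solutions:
 f(a) = C1 + C2*a^2


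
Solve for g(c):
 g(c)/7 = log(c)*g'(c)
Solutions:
 g(c) = C1*exp(li(c)/7)


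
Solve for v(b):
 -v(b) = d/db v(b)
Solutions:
 v(b) = C1*exp(-b)


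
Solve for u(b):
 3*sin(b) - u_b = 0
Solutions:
 u(b) = C1 - 3*cos(b)


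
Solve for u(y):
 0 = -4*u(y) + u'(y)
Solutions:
 u(y) = C1*exp(4*y)


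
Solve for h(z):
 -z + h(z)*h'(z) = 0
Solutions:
 h(z) = -sqrt(C1 + z^2)
 h(z) = sqrt(C1 + z^2)


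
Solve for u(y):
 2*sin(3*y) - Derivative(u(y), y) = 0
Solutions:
 u(y) = C1 - 2*cos(3*y)/3


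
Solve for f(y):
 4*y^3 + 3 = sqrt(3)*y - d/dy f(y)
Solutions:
 f(y) = C1 - y^4 + sqrt(3)*y^2/2 - 3*y


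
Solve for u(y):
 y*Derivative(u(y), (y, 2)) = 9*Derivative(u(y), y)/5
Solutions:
 u(y) = C1 + C2*y^(14/5)


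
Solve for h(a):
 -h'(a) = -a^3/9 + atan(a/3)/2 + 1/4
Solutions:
 h(a) = C1 + a^4/36 - a*atan(a/3)/2 - a/4 + 3*log(a^2 + 9)/4


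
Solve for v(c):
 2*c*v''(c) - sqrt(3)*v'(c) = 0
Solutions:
 v(c) = C1 + C2*c^(sqrt(3)/2 + 1)


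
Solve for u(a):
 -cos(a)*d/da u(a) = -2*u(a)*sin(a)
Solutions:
 u(a) = C1/cos(a)^2


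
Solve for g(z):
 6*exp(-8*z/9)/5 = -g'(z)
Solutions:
 g(z) = C1 + 27*exp(-8*z/9)/20


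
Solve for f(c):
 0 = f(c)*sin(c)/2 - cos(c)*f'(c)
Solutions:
 f(c) = C1/sqrt(cos(c))


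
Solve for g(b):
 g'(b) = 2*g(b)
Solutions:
 g(b) = C1*exp(2*b)


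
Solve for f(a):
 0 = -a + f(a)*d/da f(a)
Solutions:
 f(a) = -sqrt(C1 + a^2)
 f(a) = sqrt(C1 + a^2)


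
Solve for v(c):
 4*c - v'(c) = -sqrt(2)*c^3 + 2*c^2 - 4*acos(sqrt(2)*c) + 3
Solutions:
 v(c) = C1 + sqrt(2)*c^4/4 - 2*c^3/3 + 2*c^2 + 4*c*acos(sqrt(2)*c) - 3*c - 2*sqrt(2)*sqrt(1 - 2*c^2)


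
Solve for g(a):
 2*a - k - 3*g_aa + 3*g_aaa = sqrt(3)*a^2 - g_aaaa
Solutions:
 g(a) = C1 + C2*a + C3*exp(a*(-3 + sqrt(21))/2) + C4*exp(-a*(3 + sqrt(21))/2) - sqrt(3)*a^4/36 + a^3*(1 - sqrt(3))/9 + a^2*(-3*k - 8*sqrt(3) + 6)/18


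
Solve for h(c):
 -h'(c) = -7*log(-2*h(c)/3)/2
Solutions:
 -2*Integral(1/(log(-_y) - log(3) + log(2)), (_y, h(c)))/7 = C1 - c


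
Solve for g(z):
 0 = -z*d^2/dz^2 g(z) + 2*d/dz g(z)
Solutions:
 g(z) = C1 + C2*z^3


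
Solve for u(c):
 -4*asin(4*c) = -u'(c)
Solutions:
 u(c) = C1 + 4*c*asin(4*c) + sqrt(1 - 16*c^2)


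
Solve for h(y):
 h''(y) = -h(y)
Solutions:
 h(y) = C1*sin(y) + C2*cos(y)


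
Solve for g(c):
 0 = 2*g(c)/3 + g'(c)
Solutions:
 g(c) = C1*exp(-2*c/3)


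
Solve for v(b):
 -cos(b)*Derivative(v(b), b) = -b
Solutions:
 v(b) = C1 + Integral(b/cos(b), b)


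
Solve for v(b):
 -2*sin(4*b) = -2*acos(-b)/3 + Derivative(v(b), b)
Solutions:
 v(b) = C1 + 2*b*acos(-b)/3 + 2*sqrt(1 - b^2)/3 + cos(4*b)/2


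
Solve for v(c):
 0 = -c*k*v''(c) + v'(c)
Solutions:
 v(c) = C1 + c^(((re(k) + 1)*re(k) + im(k)^2)/(re(k)^2 + im(k)^2))*(C2*sin(log(c)*Abs(im(k))/(re(k)^2 + im(k)^2)) + C3*cos(log(c)*im(k)/(re(k)^2 + im(k)^2)))


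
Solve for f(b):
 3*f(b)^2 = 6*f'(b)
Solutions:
 f(b) = -2/(C1 + b)


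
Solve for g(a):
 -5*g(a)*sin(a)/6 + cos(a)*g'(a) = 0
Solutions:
 g(a) = C1/cos(a)^(5/6)


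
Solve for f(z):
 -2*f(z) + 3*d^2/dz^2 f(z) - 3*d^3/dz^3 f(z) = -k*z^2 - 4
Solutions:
 f(z) = C1*exp(z*((3*sqrt(7) + 8)^(-1/3) + 2 + (3*sqrt(7) + 8)^(1/3))/6)*sin(sqrt(3)*z*(-(3*sqrt(7) + 8)^(1/3) + (3*sqrt(7) + 8)^(-1/3))/6) + C2*exp(z*((3*sqrt(7) + 8)^(-1/3) + 2 + (3*sqrt(7) + 8)^(1/3))/6)*cos(sqrt(3)*z*(-(3*sqrt(7) + 8)^(1/3) + (3*sqrt(7) + 8)^(-1/3))/6) + C3*exp(z*(-(3*sqrt(7) + 8)^(1/3) - 1/(3*sqrt(7) + 8)^(1/3) + 1)/3) + k*z^2/2 + 3*k/2 + 2


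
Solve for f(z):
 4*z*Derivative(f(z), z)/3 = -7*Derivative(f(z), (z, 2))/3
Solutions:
 f(z) = C1 + C2*erf(sqrt(14)*z/7)


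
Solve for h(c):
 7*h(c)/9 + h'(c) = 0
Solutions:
 h(c) = C1*exp(-7*c/9)


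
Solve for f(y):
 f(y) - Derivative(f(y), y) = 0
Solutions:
 f(y) = C1*exp(y)


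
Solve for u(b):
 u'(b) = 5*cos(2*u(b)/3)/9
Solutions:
 -5*b/9 - 3*log(sin(2*u(b)/3) - 1)/4 + 3*log(sin(2*u(b)/3) + 1)/4 = C1


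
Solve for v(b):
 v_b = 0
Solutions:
 v(b) = C1


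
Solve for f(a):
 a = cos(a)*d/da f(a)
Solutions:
 f(a) = C1 + Integral(a/cos(a), a)


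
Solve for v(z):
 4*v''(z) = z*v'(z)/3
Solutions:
 v(z) = C1 + C2*erfi(sqrt(6)*z/12)


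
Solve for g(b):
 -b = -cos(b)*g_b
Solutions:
 g(b) = C1 + Integral(b/cos(b), b)


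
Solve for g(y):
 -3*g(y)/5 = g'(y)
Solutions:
 g(y) = C1*exp(-3*y/5)


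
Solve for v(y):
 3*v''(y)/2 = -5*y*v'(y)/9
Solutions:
 v(y) = C1 + C2*erf(sqrt(15)*y/9)


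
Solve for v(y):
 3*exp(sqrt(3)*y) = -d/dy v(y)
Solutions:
 v(y) = C1 - sqrt(3)*exp(sqrt(3)*y)


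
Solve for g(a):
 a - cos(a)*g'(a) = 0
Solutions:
 g(a) = C1 + Integral(a/cos(a), a)


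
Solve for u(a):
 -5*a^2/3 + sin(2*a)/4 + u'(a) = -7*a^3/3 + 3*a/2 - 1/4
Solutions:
 u(a) = C1 - 7*a^4/12 + 5*a^3/9 + 3*a^2/4 - a/4 + cos(2*a)/8


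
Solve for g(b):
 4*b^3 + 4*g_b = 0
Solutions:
 g(b) = C1 - b^4/4


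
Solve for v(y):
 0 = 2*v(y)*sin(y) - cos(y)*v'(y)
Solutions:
 v(y) = C1/cos(y)^2


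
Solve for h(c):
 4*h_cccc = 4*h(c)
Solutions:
 h(c) = C1*exp(-c) + C2*exp(c) + C3*sin(c) + C4*cos(c)


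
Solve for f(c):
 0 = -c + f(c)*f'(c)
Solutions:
 f(c) = -sqrt(C1 + c^2)
 f(c) = sqrt(C1 + c^2)


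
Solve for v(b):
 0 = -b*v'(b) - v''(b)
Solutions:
 v(b) = C1 + C2*erf(sqrt(2)*b/2)


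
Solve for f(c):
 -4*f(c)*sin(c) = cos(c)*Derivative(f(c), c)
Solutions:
 f(c) = C1*cos(c)^4


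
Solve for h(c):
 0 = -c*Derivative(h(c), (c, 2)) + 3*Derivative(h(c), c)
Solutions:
 h(c) = C1 + C2*c^4


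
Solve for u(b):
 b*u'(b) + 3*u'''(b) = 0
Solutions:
 u(b) = C1 + Integral(C2*airyai(-3^(2/3)*b/3) + C3*airybi(-3^(2/3)*b/3), b)


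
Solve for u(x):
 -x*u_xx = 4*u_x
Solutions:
 u(x) = C1 + C2/x^3


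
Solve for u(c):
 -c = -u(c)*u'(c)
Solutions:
 u(c) = -sqrt(C1 + c^2)
 u(c) = sqrt(C1 + c^2)


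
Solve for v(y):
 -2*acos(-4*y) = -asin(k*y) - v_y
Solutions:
 v(y) = C1 + 2*y*acos(-4*y) + sqrt(1 - 16*y^2)/2 - Piecewise((y*asin(k*y) + sqrt(-k^2*y^2 + 1)/k, Ne(k, 0)), (0, True))


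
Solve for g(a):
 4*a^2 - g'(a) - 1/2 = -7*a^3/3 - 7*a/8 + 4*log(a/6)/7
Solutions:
 g(a) = C1 + 7*a^4/12 + 4*a^3/3 + 7*a^2/16 - 4*a*log(a)/7 + a/14 + 4*a*log(6)/7


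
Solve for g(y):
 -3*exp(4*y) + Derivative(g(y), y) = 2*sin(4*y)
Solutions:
 g(y) = C1 + 3*exp(4*y)/4 - cos(4*y)/2


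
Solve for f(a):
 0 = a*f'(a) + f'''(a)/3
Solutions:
 f(a) = C1 + Integral(C2*airyai(-3^(1/3)*a) + C3*airybi(-3^(1/3)*a), a)


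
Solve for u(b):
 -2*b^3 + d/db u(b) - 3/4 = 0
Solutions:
 u(b) = C1 + b^4/2 + 3*b/4


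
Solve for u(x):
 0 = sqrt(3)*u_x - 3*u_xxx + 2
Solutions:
 u(x) = C1 + C2*exp(-3^(3/4)*x/3) + C3*exp(3^(3/4)*x/3) - 2*sqrt(3)*x/3


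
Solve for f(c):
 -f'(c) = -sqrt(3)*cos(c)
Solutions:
 f(c) = C1 + sqrt(3)*sin(c)


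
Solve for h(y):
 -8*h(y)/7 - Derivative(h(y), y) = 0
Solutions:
 h(y) = C1*exp(-8*y/7)


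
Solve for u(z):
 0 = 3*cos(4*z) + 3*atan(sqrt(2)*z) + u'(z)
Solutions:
 u(z) = C1 - 3*z*atan(sqrt(2)*z) + 3*sqrt(2)*log(2*z^2 + 1)/4 - 3*sin(4*z)/4


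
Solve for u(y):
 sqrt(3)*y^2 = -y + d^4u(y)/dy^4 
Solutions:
 u(y) = C1 + C2*y + C3*y^2 + C4*y^3 + sqrt(3)*y^6/360 + y^5/120


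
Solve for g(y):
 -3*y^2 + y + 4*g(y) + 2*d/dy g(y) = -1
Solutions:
 g(y) = C1*exp(-2*y) + 3*y^2/4 - y + 1/4


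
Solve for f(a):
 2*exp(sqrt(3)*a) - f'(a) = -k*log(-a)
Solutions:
 f(a) = C1 + a*k*log(-a) - a*k + 2*sqrt(3)*exp(sqrt(3)*a)/3


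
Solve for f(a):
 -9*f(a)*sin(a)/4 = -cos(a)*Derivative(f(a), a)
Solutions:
 f(a) = C1/cos(a)^(9/4)


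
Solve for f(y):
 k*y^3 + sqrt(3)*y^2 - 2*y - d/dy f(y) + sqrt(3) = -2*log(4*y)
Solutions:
 f(y) = C1 + k*y^4/4 + sqrt(3)*y^3/3 - y^2 + 2*y*log(y) - 2*y + sqrt(3)*y + y*log(16)


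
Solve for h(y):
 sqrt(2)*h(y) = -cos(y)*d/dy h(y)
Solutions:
 h(y) = C1*(sin(y) - 1)^(sqrt(2)/2)/(sin(y) + 1)^(sqrt(2)/2)


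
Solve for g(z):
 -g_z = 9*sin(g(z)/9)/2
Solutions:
 9*z/2 + 9*log(cos(g(z)/9) - 1)/2 - 9*log(cos(g(z)/9) + 1)/2 = C1


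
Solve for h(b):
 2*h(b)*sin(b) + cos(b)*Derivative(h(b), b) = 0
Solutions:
 h(b) = C1*cos(b)^2


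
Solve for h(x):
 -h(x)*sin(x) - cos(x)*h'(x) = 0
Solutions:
 h(x) = C1*cos(x)


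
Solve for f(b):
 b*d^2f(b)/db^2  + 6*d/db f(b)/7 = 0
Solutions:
 f(b) = C1 + C2*b^(1/7)


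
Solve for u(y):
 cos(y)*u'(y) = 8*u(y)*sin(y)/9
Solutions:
 u(y) = C1/cos(y)^(8/9)


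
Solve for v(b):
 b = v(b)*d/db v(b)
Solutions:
 v(b) = -sqrt(C1 + b^2)
 v(b) = sqrt(C1 + b^2)


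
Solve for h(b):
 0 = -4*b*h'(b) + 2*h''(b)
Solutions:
 h(b) = C1 + C2*erfi(b)


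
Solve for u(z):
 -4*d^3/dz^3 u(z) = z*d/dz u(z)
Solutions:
 u(z) = C1 + Integral(C2*airyai(-2^(1/3)*z/2) + C3*airybi(-2^(1/3)*z/2), z)


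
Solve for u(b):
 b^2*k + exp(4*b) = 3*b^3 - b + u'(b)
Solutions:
 u(b) = C1 - 3*b^4/4 + b^3*k/3 + b^2/2 + exp(4*b)/4


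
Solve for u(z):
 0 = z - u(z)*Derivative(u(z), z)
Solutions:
 u(z) = -sqrt(C1 + z^2)
 u(z) = sqrt(C1 + z^2)


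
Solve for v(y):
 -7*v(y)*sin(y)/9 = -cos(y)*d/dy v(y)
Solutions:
 v(y) = C1/cos(y)^(7/9)


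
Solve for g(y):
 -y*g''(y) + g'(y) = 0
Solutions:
 g(y) = C1 + C2*y^2


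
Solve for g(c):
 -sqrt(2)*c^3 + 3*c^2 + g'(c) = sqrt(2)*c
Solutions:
 g(c) = C1 + sqrt(2)*c^4/4 - c^3 + sqrt(2)*c^2/2


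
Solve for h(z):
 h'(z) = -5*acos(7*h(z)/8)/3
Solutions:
 Integral(1/acos(7*_y/8), (_y, h(z))) = C1 - 5*z/3


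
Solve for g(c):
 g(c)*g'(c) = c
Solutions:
 g(c) = -sqrt(C1 + c^2)
 g(c) = sqrt(C1 + c^2)


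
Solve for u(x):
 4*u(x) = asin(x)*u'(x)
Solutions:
 u(x) = C1*exp(4*Integral(1/asin(x), x))


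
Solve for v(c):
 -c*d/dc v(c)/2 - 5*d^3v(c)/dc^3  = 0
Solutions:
 v(c) = C1 + Integral(C2*airyai(-10^(2/3)*c/10) + C3*airybi(-10^(2/3)*c/10), c)


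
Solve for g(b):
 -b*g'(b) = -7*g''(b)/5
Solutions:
 g(b) = C1 + C2*erfi(sqrt(70)*b/14)


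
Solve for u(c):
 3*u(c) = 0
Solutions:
 u(c) = 0


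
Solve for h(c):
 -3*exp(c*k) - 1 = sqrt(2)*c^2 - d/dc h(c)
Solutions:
 h(c) = C1 + sqrt(2)*c^3/3 + c + 3*exp(c*k)/k


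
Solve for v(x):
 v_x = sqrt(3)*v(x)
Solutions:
 v(x) = C1*exp(sqrt(3)*x)


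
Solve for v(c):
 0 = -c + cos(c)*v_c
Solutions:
 v(c) = C1 + Integral(c/cos(c), c)


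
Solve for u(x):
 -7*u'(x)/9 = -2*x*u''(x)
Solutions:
 u(x) = C1 + C2*x^(25/18)


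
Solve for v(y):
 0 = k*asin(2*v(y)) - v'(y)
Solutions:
 Integral(1/asin(2*_y), (_y, v(y))) = C1 + k*y


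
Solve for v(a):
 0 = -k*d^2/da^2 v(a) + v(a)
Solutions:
 v(a) = C1*exp(-a*sqrt(1/k)) + C2*exp(a*sqrt(1/k))


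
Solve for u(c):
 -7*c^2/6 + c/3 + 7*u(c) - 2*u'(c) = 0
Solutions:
 u(c) = C1*exp(7*c/2) + c^2/6 + c/21 + 2/147


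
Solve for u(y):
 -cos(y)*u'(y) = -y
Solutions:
 u(y) = C1 + Integral(y/cos(y), y)


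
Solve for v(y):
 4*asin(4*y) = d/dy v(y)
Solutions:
 v(y) = C1 + 4*y*asin(4*y) + sqrt(1 - 16*y^2)


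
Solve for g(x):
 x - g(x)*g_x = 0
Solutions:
 g(x) = -sqrt(C1 + x^2)
 g(x) = sqrt(C1 + x^2)


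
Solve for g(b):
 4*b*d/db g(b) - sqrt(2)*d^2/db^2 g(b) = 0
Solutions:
 g(b) = C1 + C2*erfi(2^(1/4)*b)


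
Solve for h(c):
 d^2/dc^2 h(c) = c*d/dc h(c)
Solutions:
 h(c) = C1 + C2*erfi(sqrt(2)*c/2)


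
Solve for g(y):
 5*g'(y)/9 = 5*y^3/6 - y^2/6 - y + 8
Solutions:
 g(y) = C1 + 3*y^4/8 - y^3/10 - 9*y^2/10 + 72*y/5


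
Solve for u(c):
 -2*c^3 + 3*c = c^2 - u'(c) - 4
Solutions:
 u(c) = C1 + c^4/2 + c^3/3 - 3*c^2/2 - 4*c


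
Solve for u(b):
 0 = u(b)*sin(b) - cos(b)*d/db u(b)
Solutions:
 u(b) = C1/cos(b)


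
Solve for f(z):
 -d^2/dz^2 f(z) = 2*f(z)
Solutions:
 f(z) = C1*sin(sqrt(2)*z) + C2*cos(sqrt(2)*z)


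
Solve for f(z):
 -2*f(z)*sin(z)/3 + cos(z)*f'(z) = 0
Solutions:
 f(z) = C1/cos(z)^(2/3)


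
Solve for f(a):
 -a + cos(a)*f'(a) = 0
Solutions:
 f(a) = C1 + Integral(a/cos(a), a)


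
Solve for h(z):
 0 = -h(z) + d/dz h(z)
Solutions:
 h(z) = C1*exp(z)


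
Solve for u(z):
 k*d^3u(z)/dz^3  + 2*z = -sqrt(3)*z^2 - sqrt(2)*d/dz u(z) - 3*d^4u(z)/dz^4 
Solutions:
 u(z) = C1 + C2*exp(-z*(2*2^(1/3)*k^2/(2*k^3 + sqrt(-4*k^6 + (2*k^3 + 243*sqrt(2))^2) + 243*sqrt(2))^(1/3) + 2*k + 2^(2/3)*(2*k^3 + sqrt(-4*k^6 + (2*k^3 + 243*sqrt(2))^2) + 243*sqrt(2))^(1/3))/18) + C3*exp(z*(-8*2^(1/3)*k^2/((-1 + sqrt(3)*I)*(2*k^3 + sqrt(-4*k^6 + (2*k^3 + 243*sqrt(2))^2) + 243*sqrt(2))^(1/3)) - 4*k + 2^(2/3)*(2*k^3 + sqrt(-4*k^6 + (2*k^3 + 243*sqrt(2))^2) + 243*sqrt(2))^(1/3) - 2^(2/3)*sqrt(3)*I*(2*k^3 + sqrt(-4*k^6 + (2*k^3 + 243*sqrt(2))^2) + 243*sqrt(2))^(1/3))/36) + C4*exp(z*(8*2^(1/3)*k^2/((1 + sqrt(3)*I)*(2*k^3 + sqrt(-4*k^6 + (2*k^3 + 243*sqrt(2))^2) + 243*sqrt(2))^(1/3)) - 4*k + 2^(2/3)*(2*k^3 + sqrt(-4*k^6 + (2*k^3 + 243*sqrt(2))^2) + 243*sqrt(2))^(1/3) + 2^(2/3)*sqrt(3)*I*(2*k^3 + sqrt(-4*k^6 + (2*k^3 + 243*sqrt(2))^2) + 243*sqrt(2))^(1/3))/36) + sqrt(3)*k*z - sqrt(6)*z^3/6 - sqrt(2)*z^2/2


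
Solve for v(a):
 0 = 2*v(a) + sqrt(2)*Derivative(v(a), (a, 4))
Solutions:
 v(a) = (C1*sin(2^(5/8)*a/2) + C2*cos(2^(5/8)*a/2))*exp(-2^(5/8)*a/2) + (C3*sin(2^(5/8)*a/2) + C4*cos(2^(5/8)*a/2))*exp(2^(5/8)*a/2)


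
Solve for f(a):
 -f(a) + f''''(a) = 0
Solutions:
 f(a) = C1*exp(-a) + C2*exp(a) + C3*sin(a) + C4*cos(a)


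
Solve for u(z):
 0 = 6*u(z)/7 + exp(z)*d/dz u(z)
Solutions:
 u(z) = C1*exp(6*exp(-z)/7)


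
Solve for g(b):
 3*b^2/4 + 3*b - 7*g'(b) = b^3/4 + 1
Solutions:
 g(b) = C1 - b^4/112 + b^3/28 + 3*b^2/14 - b/7


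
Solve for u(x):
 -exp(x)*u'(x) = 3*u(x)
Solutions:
 u(x) = C1*exp(3*exp(-x))


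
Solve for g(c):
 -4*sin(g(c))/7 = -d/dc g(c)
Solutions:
 -4*c/7 + log(cos(g(c)) - 1)/2 - log(cos(g(c)) + 1)/2 = C1


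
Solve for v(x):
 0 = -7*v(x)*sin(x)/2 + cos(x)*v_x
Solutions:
 v(x) = C1/cos(x)^(7/2)


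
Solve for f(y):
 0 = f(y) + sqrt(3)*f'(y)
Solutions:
 f(y) = C1*exp(-sqrt(3)*y/3)


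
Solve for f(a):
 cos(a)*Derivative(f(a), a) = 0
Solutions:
 f(a) = C1


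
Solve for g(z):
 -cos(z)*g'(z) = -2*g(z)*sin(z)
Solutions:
 g(z) = C1/cos(z)^2


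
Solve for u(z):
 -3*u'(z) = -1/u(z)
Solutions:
 u(z) = -sqrt(C1 + 6*z)/3
 u(z) = sqrt(C1 + 6*z)/3


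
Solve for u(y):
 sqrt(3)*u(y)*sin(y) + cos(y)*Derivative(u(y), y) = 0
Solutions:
 u(y) = C1*cos(y)^(sqrt(3))


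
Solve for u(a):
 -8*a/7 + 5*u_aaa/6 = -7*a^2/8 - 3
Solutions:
 u(a) = C1 + C2*a + C3*a^2 - 7*a^5/400 + 2*a^4/35 - 3*a^3/5


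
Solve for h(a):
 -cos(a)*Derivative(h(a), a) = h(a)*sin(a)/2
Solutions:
 h(a) = C1*sqrt(cos(a))


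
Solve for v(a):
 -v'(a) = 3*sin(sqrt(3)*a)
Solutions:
 v(a) = C1 + sqrt(3)*cos(sqrt(3)*a)


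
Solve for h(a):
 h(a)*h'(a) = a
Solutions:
 h(a) = -sqrt(C1 + a^2)
 h(a) = sqrt(C1 + a^2)


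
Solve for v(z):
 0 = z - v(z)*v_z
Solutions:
 v(z) = -sqrt(C1 + z^2)
 v(z) = sqrt(C1 + z^2)


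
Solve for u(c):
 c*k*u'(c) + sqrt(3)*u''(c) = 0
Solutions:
 u(c) = Piecewise((-sqrt(2)*3^(1/4)*sqrt(pi)*C1*erf(sqrt(2)*3^(3/4)*c*sqrt(k)/6)/(2*sqrt(k)) - C2, (k > 0) | (k < 0)), (-C1*c - C2, True))


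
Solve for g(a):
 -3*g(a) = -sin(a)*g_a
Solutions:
 g(a) = C1*(cos(a) - 1)^(3/2)/(cos(a) + 1)^(3/2)


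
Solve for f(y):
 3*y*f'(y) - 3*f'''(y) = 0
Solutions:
 f(y) = C1 + Integral(C2*airyai(y) + C3*airybi(y), y)


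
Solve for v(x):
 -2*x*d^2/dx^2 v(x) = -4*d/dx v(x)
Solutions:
 v(x) = C1 + C2*x^3


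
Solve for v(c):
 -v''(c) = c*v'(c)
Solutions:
 v(c) = C1 + C2*erf(sqrt(2)*c/2)


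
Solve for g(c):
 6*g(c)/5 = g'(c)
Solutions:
 g(c) = C1*exp(6*c/5)


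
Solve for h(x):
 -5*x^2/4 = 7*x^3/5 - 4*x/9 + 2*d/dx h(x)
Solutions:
 h(x) = C1 - 7*x^4/40 - 5*x^3/24 + x^2/9


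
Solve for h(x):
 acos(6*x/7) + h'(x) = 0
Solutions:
 h(x) = C1 - x*acos(6*x/7) + sqrt(49 - 36*x^2)/6


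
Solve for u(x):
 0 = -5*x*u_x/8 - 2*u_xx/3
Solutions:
 u(x) = C1 + C2*erf(sqrt(30)*x/8)


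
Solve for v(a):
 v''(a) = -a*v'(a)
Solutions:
 v(a) = C1 + C2*erf(sqrt(2)*a/2)


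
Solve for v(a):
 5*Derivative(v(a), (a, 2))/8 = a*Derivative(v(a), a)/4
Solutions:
 v(a) = C1 + C2*erfi(sqrt(5)*a/5)


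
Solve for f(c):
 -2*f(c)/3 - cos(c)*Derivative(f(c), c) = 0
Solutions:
 f(c) = C1*(sin(c) - 1)^(1/3)/(sin(c) + 1)^(1/3)


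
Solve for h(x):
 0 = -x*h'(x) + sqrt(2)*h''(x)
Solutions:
 h(x) = C1 + C2*erfi(2^(1/4)*x/2)


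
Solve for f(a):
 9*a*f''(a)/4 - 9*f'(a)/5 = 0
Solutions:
 f(a) = C1 + C2*a^(9/5)


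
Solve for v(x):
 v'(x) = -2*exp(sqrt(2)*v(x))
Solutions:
 v(x) = sqrt(2)*(2*log(1/(C1 + 2*x)) - log(2))/4


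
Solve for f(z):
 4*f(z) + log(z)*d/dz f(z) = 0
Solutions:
 f(z) = C1*exp(-4*li(z))


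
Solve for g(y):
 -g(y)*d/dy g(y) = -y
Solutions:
 g(y) = -sqrt(C1 + y^2)
 g(y) = sqrt(C1 + y^2)


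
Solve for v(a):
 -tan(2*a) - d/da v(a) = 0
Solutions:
 v(a) = C1 + log(cos(2*a))/2


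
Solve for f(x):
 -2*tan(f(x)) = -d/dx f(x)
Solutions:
 f(x) = pi - asin(C1*exp(2*x))
 f(x) = asin(C1*exp(2*x))


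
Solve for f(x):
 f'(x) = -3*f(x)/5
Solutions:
 f(x) = C1*exp(-3*x/5)


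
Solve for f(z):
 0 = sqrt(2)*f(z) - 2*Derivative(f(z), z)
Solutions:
 f(z) = C1*exp(sqrt(2)*z/2)


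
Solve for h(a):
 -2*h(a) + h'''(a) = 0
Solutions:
 h(a) = C3*exp(2^(1/3)*a) + (C1*sin(2^(1/3)*sqrt(3)*a/2) + C2*cos(2^(1/3)*sqrt(3)*a/2))*exp(-2^(1/3)*a/2)


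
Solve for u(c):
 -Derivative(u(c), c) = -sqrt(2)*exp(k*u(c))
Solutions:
 u(c) = Piecewise((log(-1/(C1*k + sqrt(2)*c*k))/k, Ne(k, 0)), (nan, True))
 u(c) = Piecewise((C1 + sqrt(2)*c, Eq(k, 0)), (nan, True))


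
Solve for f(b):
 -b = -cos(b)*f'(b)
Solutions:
 f(b) = C1 + Integral(b/cos(b), b)


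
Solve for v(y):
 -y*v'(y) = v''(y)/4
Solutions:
 v(y) = C1 + C2*erf(sqrt(2)*y)


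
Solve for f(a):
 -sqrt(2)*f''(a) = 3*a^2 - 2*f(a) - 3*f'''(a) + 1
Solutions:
 f(a) = C1*exp(a*(2/(-2*sqrt(2)/27 + sqrt(-8 + (243 - 2*sqrt(2))^2)/27 + 9)^(1/3) + 6*sqrt(2) + 9*(-2*sqrt(2)/27 + sqrt(-8 + (243 - 2*sqrt(2))^2)/27 + 9)^(1/3))/54)*sin(sqrt(3)*a*(-9*(-2*sqrt(2)/27 + sqrt(-32/729 + (18 - 4*sqrt(2)/27)^2)/2 + 9)^(1/3) + 2/(-2*sqrt(2)/27 + sqrt(-32/729 + (18 - 4*sqrt(2)/27)^2)/2 + 9)^(1/3))/54) + C2*exp(a*(2/(-2*sqrt(2)/27 + sqrt(-8 + (243 - 2*sqrt(2))^2)/27 + 9)^(1/3) + 6*sqrt(2) + 9*(-2*sqrt(2)/27 + sqrt(-8 + (243 - 2*sqrt(2))^2)/27 + 9)^(1/3))/54)*cos(sqrt(3)*a*(-9*(-2*sqrt(2)/27 + sqrt(-32/729 + (18 - 4*sqrt(2)/27)^2)/2 + 9)^(1/3) + 2/(-2*sqrt(2)/27 + sqrt(-32/729 + (18 - 4*sqrt(2)/27)^2)/2 + 9)^(1/3))/54) + C3*exp(a*(-9*(-2*sqrt(2)/27 + sqrt(-8 + (243 - 2*sqrt(2))^2)/27 + 9)^(1/3) - 2/(-2*sqrt(2)/27 + sqrt(-8 + (243 - 2*sqrt(2))^2)/27 + 9)^(1/3) + 3*sqrt(2))/27) + 3*a^2/2 + 1/2 + 3*sqrt(2)/2
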